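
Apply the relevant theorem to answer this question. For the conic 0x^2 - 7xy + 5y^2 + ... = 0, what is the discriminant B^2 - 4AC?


The discriminant of a conic Ax^2 + Bxy + Cy^2 + ... = 0 is B^2 - 4AC.
B^2 = (-7)^2 = 49
4AC = 4*0*5 = 0
Discriminant = 49 + 0 = 49

49


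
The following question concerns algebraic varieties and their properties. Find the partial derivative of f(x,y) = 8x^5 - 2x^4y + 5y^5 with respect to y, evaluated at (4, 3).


df/dy = (-2)*x^4 + 5*5*y^4
At (4,3): (-2)*4^4 + 5*5*3^4
= -512 + 2025
= 1513

1513


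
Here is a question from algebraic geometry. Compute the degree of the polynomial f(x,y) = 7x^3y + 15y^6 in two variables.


Examine each term for its total degree (sum of exponents).
  Term '7x^3y' has total degree 3+1 = 4.
  Term '15y^6' has total degree 0+6 = 6.
The maximum total degree among all terms is 6.

6


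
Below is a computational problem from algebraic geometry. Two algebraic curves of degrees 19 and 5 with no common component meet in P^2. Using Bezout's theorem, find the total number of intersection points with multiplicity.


Bezout's theorem states the intersection count equals the product of degrees.
Intersection count = 19 * 5 = 95

95


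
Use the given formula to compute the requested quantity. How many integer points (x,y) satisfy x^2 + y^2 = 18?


Systematically check integer values of x where x^2 <= 18.
For each valid x, check if 18 - x^2 is a perfect square.
x=3: 18 - 9 = 9, sqrt = 3 (valid)
Total integer solutions found: 4

4


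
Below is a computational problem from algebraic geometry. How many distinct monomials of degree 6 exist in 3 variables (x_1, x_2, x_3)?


The number of degree-6 monomials in 3 variables is C(d+n-1, n-1).
= C(6+3-1, 3-1) = C(8, 2)
= 28

28


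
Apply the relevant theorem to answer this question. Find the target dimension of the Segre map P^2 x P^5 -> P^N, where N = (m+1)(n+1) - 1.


The Segre embedding maps P^m x P^n into P^N via
all products of coordinates from each factor.
N = (m+1)(n+1) - 1
N = (2+1)(5+1) - 1
N = 3*6 - 1
N = 18 - 1 = 17

17


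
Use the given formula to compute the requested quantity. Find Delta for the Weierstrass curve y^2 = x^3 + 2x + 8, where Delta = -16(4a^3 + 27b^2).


Compute each component:
4a^3 = 4*2^3 = 4*8 = 32
27b^2 = 27*8^2 = 27*64 = 1728
4a^3 + 27b^2 = 32 + 1728 = 1760
Delta = -16*1760 = -28160

-28160


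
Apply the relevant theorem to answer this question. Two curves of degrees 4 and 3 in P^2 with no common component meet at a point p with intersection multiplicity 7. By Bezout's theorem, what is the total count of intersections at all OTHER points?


By Bezout's theorem, the total intersection number is d1 * d2.
Total = 4 * 3 = 12
Intersection multiplicity at p = 7
Remaining intersections = 12 - 7 = 5

5


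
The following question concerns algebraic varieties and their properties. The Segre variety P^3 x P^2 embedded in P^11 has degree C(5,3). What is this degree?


The degree of the Segre variety P^3 x P^2 is C(m+n, m).
= C(5, 3)
= 10

10


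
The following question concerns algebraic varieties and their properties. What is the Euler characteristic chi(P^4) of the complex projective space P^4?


The complex projective space P^4 has one cell in each even real dimension 0, 2, ..., 8.
The cohomology groups are H^{2k}(P^4) = Z for k = 0,...,4, and 0 otherwise.
Euler characteristic = sum of Betti numbers = 1 per even-dimensional cohomology group.
chi(P^4) = 4 + 1 = 5

5


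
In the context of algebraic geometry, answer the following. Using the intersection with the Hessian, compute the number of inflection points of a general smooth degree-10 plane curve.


For a general smooth plane curve C of degree d, the inflection points are
the intersection of C with its Hessian curve, which has degree 3(d-2).
By Bezout, the total intersection number is d * 3(d-2) = 10 * 24 = 240.
For a general curve every flex is ordinary, so each contributes
multiplicity 1 to C·Hess(C), and the number of distinct inflection
points is 3d(d-2).
Inflection points = 3*10*(10-2) = 3*10*8 = 240

240


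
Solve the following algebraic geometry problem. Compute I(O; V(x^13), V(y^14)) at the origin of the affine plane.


The intersection multiplicity of V(x^a) and V(y^b) at the origin is:
I(O; V(x^13), V(y^14)) = dim_k(k[x,y]/(x^13, y^14))
A basis for k[x,y]/(x^13, y^14) is the set of monomials x^i * y^j
where 0 <= i < 13 and 0 <= j < 14.
The number of such monomials is 13 * 14 = 182

182


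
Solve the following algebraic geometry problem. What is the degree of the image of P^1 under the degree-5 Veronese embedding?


The Veronese variety v_5(P^1) has degree d^r.
d^r = 5^1 = 5

5


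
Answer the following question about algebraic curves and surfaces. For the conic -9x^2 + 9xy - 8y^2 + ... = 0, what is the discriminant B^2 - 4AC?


The discriminant of a conic Ax^2 + Bxy + Cy^2 + ... = 0 is B^2 - 4AC.
B^2 = 9^2 = 81
4AC = 4*(-9)*(-8) = 288
Discriminant = 81 - 288 = -207

-207


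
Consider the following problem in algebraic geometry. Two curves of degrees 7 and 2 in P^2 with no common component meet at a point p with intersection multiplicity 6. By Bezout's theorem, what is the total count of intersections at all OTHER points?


By Bezout's theorem, the total intersection number is d1 * d2.
Total = 7 * 2 = 14
Intersection multiplicity at p = 6
Remaining intersections = 14 - 6 = 8

8


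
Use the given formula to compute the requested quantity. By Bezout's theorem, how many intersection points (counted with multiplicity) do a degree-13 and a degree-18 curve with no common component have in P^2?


Bezout's theorem states the intersection count equals the product of degrees.
Intersection count = 13 * 18 = 234

234


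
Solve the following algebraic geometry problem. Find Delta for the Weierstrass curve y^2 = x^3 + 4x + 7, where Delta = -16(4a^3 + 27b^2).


Compute each component:
4a^3 = 4*4^3 = 4*64 = 256
27b^2 = 27*7^2 = 27*49 = 1323
4a^3 + 27b^2 = 256 + 1323 = 1579
Delta = -16*1579 = -25264

-25264


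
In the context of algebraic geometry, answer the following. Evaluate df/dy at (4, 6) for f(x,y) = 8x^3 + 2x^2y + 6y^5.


df/dy = 2*x^2 + 5*6*y^4
At (4,6): 2*4^2 + 5*6*6^4
= 32 + 38880
= 38912

38912


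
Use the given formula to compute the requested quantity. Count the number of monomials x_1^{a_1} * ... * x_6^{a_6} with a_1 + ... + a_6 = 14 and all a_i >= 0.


The number of degree-14 monomials in 6 variables is C(d+n-1, n-1).
= C(14+6-1, 6-1) = C(19, 5)
= 11628

11628


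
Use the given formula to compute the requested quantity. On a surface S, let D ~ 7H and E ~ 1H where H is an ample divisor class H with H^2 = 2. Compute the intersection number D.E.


Using bilinearity of the intersection pairing on a surface S:
(aH).(bH) = ab * (H.H)
We have H^2 = 2.
D.E = (7H).(1H) = 7*1*2
= 7*2
= 14

14


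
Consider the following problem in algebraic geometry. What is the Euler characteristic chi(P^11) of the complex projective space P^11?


The complex projective space P^11 has one cell in each even real dimension 0, 2, ..., 22.
The cohomology groups are H^{2k}(P^11) = Z for k = 0,...,11, and 0 otherwise.
Euler characteristic = sum of Betti numbers = 1 per even-dimensional cohomology group.
chi(P^11) = 11 + 1 = 12

12


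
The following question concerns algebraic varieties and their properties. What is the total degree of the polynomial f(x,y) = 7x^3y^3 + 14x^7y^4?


Examine each term for its total degree (sum of exponents).
  Term '7x^3y^3' has total degree 3+3 = 6.
  Term '14x^7y^4' has total degree 7+4 = 11.
The maximum total degree among all terms is 11.

11


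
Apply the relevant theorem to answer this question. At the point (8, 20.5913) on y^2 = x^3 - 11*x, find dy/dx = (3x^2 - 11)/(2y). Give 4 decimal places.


Using implicit differentiation of y^2 = x^3 - 11*x:
2y * dy/dx = 3x^2 - 11
dy/dx = (3x^2 - 11)/(2y)
Numerator: 3*8^2 - 11 = 181
Denominator: 2*20.5913 = 41.1826
dy/dx = 181/41.1826 = 4.3951

4.3951


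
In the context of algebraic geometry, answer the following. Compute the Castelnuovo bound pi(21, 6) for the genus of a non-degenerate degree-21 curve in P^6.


Castelnuovo's bound: write d - 1 = m(r-1) + epsilon with 0 <= epsilon < r-1.
d - 1 = 21 - 1 = 20
r - 1 = 6 - 1 = 5
20 = 4*5 + 0, so m = 4, epsilon = 0
pi(d, r) = m(m-1)(r-1)/2 + m*epsilon
= 4*3*5/2 + 4*0
= 60/2 + 0
= 30 + 0 = 30

30


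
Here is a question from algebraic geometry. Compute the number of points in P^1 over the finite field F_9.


P^1(F_9) has (q^(n+1) - 1)/(q - 1) points.
= 9^1 + 9^0
= 9 + 1
= 10

10


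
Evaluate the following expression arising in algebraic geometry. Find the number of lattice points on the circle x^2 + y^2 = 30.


Systematically check integer values of x where x^2 <= 30.
For each valid x, check if 30 - x^2 is a perfect square.
Total integer solutions found: 0

0


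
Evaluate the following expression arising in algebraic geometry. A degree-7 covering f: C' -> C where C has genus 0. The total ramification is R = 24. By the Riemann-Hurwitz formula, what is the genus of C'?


Riemann-Hurwitz formula: 2g' - 2 = d(2g - 2) + R
Given: d = 7, g = 0, R = 24
2g' - 2 = 7*(2*0 - 2) + 24
2g' - 2 = 7*(-2) + 24
2g' - 2 = -14 + 24 = 10
2g' = 12
g' = 6

6


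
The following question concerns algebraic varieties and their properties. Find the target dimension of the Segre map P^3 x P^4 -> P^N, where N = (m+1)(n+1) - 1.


The Segre embedding maps P^m x P^n into P^N via
all products of coordinates from each factor.
N = (m+1)(n+1) - 1
N = (3+1)(4+1) - 1
N = 4*5 - 1
N = 20 - 1 = 19

19


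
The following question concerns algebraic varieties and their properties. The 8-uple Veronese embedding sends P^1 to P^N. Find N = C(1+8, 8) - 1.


The Veronese embedding v_d: P^n -> P^N maps each point to all
degree-d monomials in n+1 homogeneous coordinates.
N = C(n+d, d) - 1
N = C(1+8, 8) - 1
N = C(9, 8) - 1
C(9, 8) = 9
N = 9 - 1 = 8

8


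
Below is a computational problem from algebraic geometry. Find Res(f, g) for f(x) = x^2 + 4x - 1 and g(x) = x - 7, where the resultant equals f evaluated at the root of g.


For Res(f, x - c), we evaluate f at x = c.
f(7) = 7^2 + 4*7 - 1
= 49 + 28 - 1
= 77 - 1 = 76
Res(f, g) = 76

76


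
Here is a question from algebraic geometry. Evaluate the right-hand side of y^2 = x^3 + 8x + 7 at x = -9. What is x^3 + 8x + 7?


Compute x^3 + 8x + 7 at x = -9:
x^3 = (-9)^3 = -729
8*x = 8*(-9) = -72
Sum: -729 - 72 + 7 = -794

-794


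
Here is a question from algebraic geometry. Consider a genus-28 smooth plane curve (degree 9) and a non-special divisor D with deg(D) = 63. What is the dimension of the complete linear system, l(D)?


First, compute the genus of a smooth plane curve of degree 9:
g = (d-1)(d-2)/2 = (9-1)(9-2)/2 = 28
For a non-special divisor D (i.e., h^1(D) = 0), Riemann-Roch gives:
l(D) = deg(D) - g + 1
Since deg(D) = 63 >= 2g - 1 = 55, D is non-special.
l(D) = 63 - 28 + 1 = 36

36


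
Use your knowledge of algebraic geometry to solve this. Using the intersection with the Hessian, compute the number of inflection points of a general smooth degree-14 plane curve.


For a general smooth plane curve C of degree d, the inflection points are
the intersection of C with its Hessian curve, which has degree 3(d-2).
By Bezout, the total intersection number is d * 3(d-2) = 14 * 36 = 504.
For a general curve every flex is ordinary, so each contributes
multiplicity 1 to C·Hess(C), and the number of distinct inflection
points is 3d(d-2).
Inflection points = 3*14*(14-2) = 3*14*12 = 504

504


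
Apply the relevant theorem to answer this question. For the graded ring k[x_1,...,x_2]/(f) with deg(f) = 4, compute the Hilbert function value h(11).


For R = k[x_1,...,x_n]/(f) with f homogeneous of degree e:
The Hilbert series is (1 - t^e)/(1 - t)^n.
So h(d) = C(d+n-1, n-1) - C(d-e+n-1, n-1) for d >= e.
With n=2, e=4, d=11:
C(11+2-1, 2-1) = C(12, 1) = 12
C(11-4+2-1, 2-1) = C(8, 1) = 8
h(11) = 12 - 8 = 4

4


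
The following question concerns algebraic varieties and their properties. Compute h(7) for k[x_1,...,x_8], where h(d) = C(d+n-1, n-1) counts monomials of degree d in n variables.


The Hilbert function for the polynomial ring in 8 variables is:
h(d) = C(d+n-1, n-1)
h(7) = C(7+8-1, 8-1) = C(14, 7)
= 14! / (7! * 7!)
= 3432

3432


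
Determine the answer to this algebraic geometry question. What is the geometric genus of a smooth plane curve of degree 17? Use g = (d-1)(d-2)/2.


Using the genus formula for smooth plane curves:
g = (d-1)(d-2)/2
g = (17-1)(17-2)/2
g = 16*15/2
g = 240/2 = 120

120


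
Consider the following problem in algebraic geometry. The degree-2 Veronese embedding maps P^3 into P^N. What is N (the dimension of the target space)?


The Veronese embedding v_d: P^n -> P^N maps each point to all
degree-d monomials in n+1 homogeneous coordinates.
N = C(n+d, d) - 1
N = C(3+2, 2) - 1
N = C(5, 2) - 1
C(5, 2) = 10
N = 10 - 1 = 9

9


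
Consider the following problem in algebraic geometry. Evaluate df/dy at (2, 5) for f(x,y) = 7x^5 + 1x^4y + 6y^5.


df/dy = 1*x^4 + 5*6*y^4
At (2,5): 1*2^4 + 5*6*5^4
= 16 + 18750
= 18766

18766


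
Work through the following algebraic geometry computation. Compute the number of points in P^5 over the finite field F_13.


P^5(F_13) has (q^(n+1) - 1)/(q - 1) points.
= 13^5 + 13^4 + 13^3 + 13^2 + 13^1 + 13^0
= 371293 + 28561 + 2197 + 169 + 13 + 1
= 402234

402234


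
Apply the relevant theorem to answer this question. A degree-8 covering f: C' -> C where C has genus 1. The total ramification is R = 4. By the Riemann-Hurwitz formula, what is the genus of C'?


Riemann-Hurwitz formula: 2g' - 2 = d(2g - 2) + R
Given: d = 8, g = 1, R = 4
2g' - 2 = 8*(2*1 - 2) + 4
2g' - 2 = 8*0 + 4
2g' - 2 = 0 + 4 = 4
2g' = 6
g' = 3

3


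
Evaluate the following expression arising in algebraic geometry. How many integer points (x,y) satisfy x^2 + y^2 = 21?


Systematically check integer values of x where x^2 <= 21.
For each valid x, check if 21 - x^2 is a perfect square.
Total integer solutions found: 0

0


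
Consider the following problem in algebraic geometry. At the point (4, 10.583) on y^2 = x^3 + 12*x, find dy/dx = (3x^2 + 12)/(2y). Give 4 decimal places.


Using implicit differentiation of y^2 = x^3 + 12*x:
2y * dy/dx = 3x^2 + 12
dy/dx = (3x^2 + 12)/(2y)
Numerator: 3*4^2 + 12 = 60
Denominator: 2*10.583 = 21.166
dy/dx = 60/21.166 = 2.8347

2.8347


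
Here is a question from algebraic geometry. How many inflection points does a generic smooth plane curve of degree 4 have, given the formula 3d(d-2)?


For a general smooth plane curve C of degree d, the inflection points are
the intersection of C with its Hessian curve, which has degree 3(d-2).
By Bezout, the total intersection number is d * 3(d-2) = 4 * 6 = 24.
For a general curve every flex is ordinary, so each contributes
multiplicity 1 to C·Hess(C), and the number of distinct inflection
points is 3d(d-2).
Inflection points = 3*4*(4-2) = 3*4*2 = 24

24


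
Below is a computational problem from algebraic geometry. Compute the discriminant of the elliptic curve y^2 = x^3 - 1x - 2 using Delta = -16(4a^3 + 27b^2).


Compute each component:
4a^3 = 4*(-1)^3 = 4*(-1) = -4
27b^2 = 27*(-2)^2 = 27*4 = 108
4a^3 + 27b^2 = -4 + 108 = 104
Delta = -16*104 = -1664

-1664


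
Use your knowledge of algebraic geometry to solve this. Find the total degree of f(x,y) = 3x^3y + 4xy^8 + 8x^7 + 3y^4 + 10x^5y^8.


Examine each term for its total degree (sum of exponents).
  Term '3x^3y' has total degree 3+1 = 4.
  Term '4xy^8' has total degree 1+8 = 9.
  Term '8x^7' has total degree 7+0 = 7.
  Term '3y^4' has total degree 0+4 = 4.
  Term '10x^5y^8' has total degree 5+8 = 13.
The maximum total degree among all terms is 13.

13


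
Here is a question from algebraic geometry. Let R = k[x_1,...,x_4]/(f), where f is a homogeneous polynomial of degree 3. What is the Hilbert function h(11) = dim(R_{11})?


For R = k[x_1,...,x_n]/(f) with f homogeneous of degree e:
The Hilbert series is (1 - t^e)/(1 - t)^n.
So h(d) = C(d+n-1, n-1) - C(d-e+n-1, n-1) for d >= e.
With n=4, e=3, d=11:
C(11+4-1, 4-1) = C(14, 3) = 364
C(11-3+4-1, 4-1) = C(11, 3) = 165
h(11) = 364 - 165 = 199

199


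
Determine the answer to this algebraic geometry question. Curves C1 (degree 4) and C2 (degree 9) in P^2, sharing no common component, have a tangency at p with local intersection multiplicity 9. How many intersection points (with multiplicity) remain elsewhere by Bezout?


By Bezout's theorem, the total intersection number is d1 * d2.
Total = 4 * 9 = 36
Intersection multiplicity at p = 9
Remaining intersections = 36 - 9 = 27

27


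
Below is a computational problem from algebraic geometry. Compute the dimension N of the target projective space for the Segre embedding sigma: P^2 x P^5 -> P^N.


The Segre embedding maps P^m x P^n into P^N via
all products of coordinates from each factor.
N = (m+1)(n+1) - 1
N = (2+1)(5+1) - 1
N = 3*6 - 1
N = 18 - 1 = 17

17


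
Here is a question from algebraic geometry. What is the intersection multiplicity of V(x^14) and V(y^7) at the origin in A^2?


The intersection multiplicity of V(x^a) and V(y^b) at the origin is:
I(O; V(x^14), V(y^7)) = dim_k(k[x,y]/(x^14, y^7))
A basis for k[x,y]/(x^14, y^7) is the set of monomials x^i * y^j
where 0 <= i < 14 and 0 <= j < 7.
The number of such monomials is 14 * 7 = 98

98


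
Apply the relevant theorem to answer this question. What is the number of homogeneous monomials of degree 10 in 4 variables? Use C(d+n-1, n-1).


The number of degree-10 monomials in 4 variables is C(d+n-1, n-1).
= C(10+4-1, 4-1) = C(13, 3)
= 286

286


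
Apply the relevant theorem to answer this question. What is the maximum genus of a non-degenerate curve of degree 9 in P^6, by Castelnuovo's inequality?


Castelnuovo's bound: write d - 1 = m(r-1) + epsilon with 0 <= epsilon < r-1.
d - 1 = 9 - 1 = 8
r - 1 = 6 - 1 = 5
8 = 1*5 + 3, so m = 1, epsilon = 3
pi(d, r) = m(m-1)(r-1)/2 + m*epsilon
= 1*0*5/2 + 1*3
= 0/2 + 3
= 0 + 3 = 3

3


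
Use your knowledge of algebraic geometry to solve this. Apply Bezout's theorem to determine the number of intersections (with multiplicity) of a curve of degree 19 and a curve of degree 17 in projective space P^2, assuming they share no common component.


Bezout's theorem states the intersection count equals the product of degrees.
Intersection count = 19 * 17 = 323

323


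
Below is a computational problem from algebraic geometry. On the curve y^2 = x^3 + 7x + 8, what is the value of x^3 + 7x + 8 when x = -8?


Compute x^3 + 7x + 8 at x = -8:
x^3 = (-8)^3 = -512
7*x = 7*(-8) = -56
Sum: -512 - 56 + 8 = -560

-560


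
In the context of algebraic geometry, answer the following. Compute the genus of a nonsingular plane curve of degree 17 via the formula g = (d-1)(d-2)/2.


Using the genus formula for smooth plane curves:
g = (d-1)(d-2)/2
g = (17-1)(17-2)/2
g = 16*15/2
g = 240/2 = 120

120


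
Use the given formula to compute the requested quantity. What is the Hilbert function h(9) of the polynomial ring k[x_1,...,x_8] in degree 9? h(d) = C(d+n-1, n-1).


The Hilbert function for the polynomial ring in 8 variables is:
h(d) = C(d+n-1, n-1)
h(9) = C(9+8-1, 8-1) = C(16, 7)
= 16! / (7! * 9!)
= 11440

11440


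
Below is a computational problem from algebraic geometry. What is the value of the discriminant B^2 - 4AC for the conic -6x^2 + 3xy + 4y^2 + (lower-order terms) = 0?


The discriminant of a conic Ax^2 + Bxy + Cy^2 + ... = 0 is B^2 - 4AC.
B^2 = 3^2 = 9
4AC = 4*(-6)*4 = -96
Discriminant = 9 + 96 = 105

105


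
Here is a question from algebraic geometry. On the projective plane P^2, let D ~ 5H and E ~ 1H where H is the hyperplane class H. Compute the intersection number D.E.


Using bilinearity of the intersection pairing on the projective plane P^2:
(aH).(bH) = ab * (H.H)
We have H^2 = 1 (Bezout).
D.E = (5H).(1H) = 5*1*1
= 5*1
= 5

5


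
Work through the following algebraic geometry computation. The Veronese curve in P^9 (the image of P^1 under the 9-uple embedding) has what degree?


The rational normal curve in P^9 is the image of P^1 under the 9-uple Veronese.
A general hyperplane in P^9 pulls back to a degree-9 form on P^1, which has 9 zeros,
so the curve meets a general hyperplane in 9 points. Degree = 9.

9


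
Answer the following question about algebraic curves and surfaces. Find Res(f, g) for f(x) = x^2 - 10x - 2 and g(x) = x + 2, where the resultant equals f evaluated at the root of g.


For Res(f, x - c), we evaluate f at x = c.
f(-2) = (-2)^2 - 10*(-2) - 2
= 4 + 20 - 2
= 24 - 2 = 22
Res(f, g) = 22

22


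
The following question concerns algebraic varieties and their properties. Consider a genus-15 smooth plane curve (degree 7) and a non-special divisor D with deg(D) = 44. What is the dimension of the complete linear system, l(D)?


First, compute the genus of a smooth plane curve of degree 7:
g = (d-1)(d-2)/2 = (7-1)(7-2)/2 = 15
For a non-special divisor D (i.e., h^1(D) = 0), Riemann-Roch gives:
l(D) = deg(D) - g + 1
Since deg(D) = 44 >= 2g - 1 = 29, D is non-special.
l(D) = 44 - 15 + 1 = 30

30


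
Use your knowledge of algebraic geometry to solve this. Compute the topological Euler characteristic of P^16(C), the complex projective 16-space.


The complex projective space P^16 has one cell in each even real dimension 0, 2, ..., 32.
The cohomology groups are H^{2k}(P^16) = Z for k = 0,...,16, and 0 otherwise.
Euler characteristic = sum of Betti numbers = 1 per even-dimensional cohomology group.
chi(P^16) = 16 + 1 = 17

17


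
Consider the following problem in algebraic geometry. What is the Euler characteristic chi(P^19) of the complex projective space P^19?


The complex projective space P^19 has one cell in each even real dimension 0, 2, ..., 38.
The cohomology groups are H^{2k}(P^19) = Z for k = 0,...,19, and 0 otherwise.
Euler characteristic = sum of Betti numbers = 1 per even-dimensional cohomology group.
chi(P^19) = 19 + 1 = 20

20


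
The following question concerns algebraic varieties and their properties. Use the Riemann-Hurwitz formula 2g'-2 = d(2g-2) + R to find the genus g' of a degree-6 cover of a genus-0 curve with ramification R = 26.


Riemann-Hurwitz formula: 2g' - 2 = d(2g - 2) + R
Given: d = 6, g = 0, R = 26
2g' - 2 = 6*(2*0 - 2) + 26
2g' - 2 = 6*(-2) + 26
2g' - 2 = -12 + 26 = 14
2g' = 16
g' = 8

8


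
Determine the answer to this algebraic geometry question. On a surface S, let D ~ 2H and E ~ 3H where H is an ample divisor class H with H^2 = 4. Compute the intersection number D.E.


Using bilinearity of the intersection pairing on a surface S:
(aH).(bH) = ab * (H.H)
We have H^2 = 4.
D.E = (2H).(3H) = 2*3*4
= 6*4
= 24

24


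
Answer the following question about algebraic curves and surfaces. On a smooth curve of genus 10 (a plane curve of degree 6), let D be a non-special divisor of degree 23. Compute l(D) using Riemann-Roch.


First, compute the genus of a smooth plane curve of degree 6:
g = (d-1)(d-2)/2 = (6-1)(6-2)/2 = 10
For a non-special divisor D (i.e., h^1(D) = 0), Riemann-Roch gives:
l(D) = deg(D) - g + 1
Since deg(D) = 23 >= 2g - 1 = 19, D is non-special.
l(D) = 23 - 10 + 1 = 14

14


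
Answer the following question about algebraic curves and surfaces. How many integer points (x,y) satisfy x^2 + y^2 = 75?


Systematically check integer values of x where x^2 <= 75.
For each valid x, check if 75 - x^2 is a perfect square.
Total integer solutions found: 0

0


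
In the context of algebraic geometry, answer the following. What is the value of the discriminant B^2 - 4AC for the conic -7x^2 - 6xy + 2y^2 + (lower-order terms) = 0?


The discriminant of a conic Ax^2 + Bxy + Cy^2 + ... = 0 is B^2 - 4AC.
B^2 = (-6)^2 = 36
4AC = 4*(-7)*2 = -56
Discriminant = 36 + 56 = 92

92


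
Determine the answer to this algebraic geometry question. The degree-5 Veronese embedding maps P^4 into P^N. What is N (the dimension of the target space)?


The Veronese embedding v_d: P^n -> P^N maps each point to all
degree-d monomials in n+1 homogeneous coordinates.
N = C(n+d, d) - 1
N = C(4+5, 5) - 1
N = C(9, 5) - 1
C(9, 5) = 126
N = 126 - 1 = 125

125


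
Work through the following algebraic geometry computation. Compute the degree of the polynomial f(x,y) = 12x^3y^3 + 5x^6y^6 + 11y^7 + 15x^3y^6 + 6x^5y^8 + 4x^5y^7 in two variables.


Examine each term for its total degree (sum of exponents).
  Term '12x^3y^3' has total degree 3+3 = 6.
  Term '5x^6y^6' has total degree 6+6 = 12.
  Term '11y^7' has total degree 0+7 = 7.
  Term '15x^3y^6' has total degree 3+6 = 9.
  Term '6x^5y^8' has total degree 5+8 = 13.
  Term '4x^5y^7' has total degree 5+7 = 12.
The maximum total degree among all terms is 13.

13


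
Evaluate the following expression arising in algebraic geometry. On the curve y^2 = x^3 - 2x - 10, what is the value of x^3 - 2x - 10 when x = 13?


Compute x^3 - 2x - 10 at x = 13:
x^3 = 13^3 = 2197
(-2)*x = (-2)*13 = -26
Sum: 2197 - 26 - 10 = 2161

2161


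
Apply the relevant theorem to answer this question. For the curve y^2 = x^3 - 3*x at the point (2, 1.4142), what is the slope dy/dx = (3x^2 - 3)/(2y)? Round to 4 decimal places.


Using implicit differentiation of y^2 = x^3 - 3*x:
2y * dy/dx = 3x^2 - 3
dy/dx = (3x^2 - 3)/(2y)
Numerator: 3*2^2 - 3 = 9
Denominator: 2*1.4142 = 2.8284
dy/dx = 9/2.8284 = 3.1820

3.1820


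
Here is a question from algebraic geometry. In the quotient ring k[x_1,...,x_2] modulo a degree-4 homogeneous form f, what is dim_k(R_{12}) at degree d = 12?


For R = k[x_1,...,x_n]/(f) with f homogeneous of degree e:
The Hilbert series is (1 - t^e)/(1 - t)^n.
So h(d) = C(d+n-1, n-1) - C(d-e+n-1, n-1) for d >= e.
With n=2, e=4, d=12:
C(12+2-1, 2-1) = C(13, 1) = 13
C(12-4+2-1, 2-1) = C(9, 1) = 9
h(12) = 13 - 9 = 4

4


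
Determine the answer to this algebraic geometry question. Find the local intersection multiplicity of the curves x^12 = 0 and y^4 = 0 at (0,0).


The intersection multiplicity of V(x^a) and V(y^b) at the origin is:
I(O; V(x^12), V(y^4)) = dim_k(k[x,y]/(x^12, y^4))
A basis for k[x,y]/(x^12, y^4) is the set of monomials x^i * y^j
where 0 <= i < 12 and 0 <= j < 4.
The number of such monomials is 12 * 4 = 48

48


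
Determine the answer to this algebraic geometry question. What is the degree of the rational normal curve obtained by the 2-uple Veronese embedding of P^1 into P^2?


The rational normal curve in P^2 is the image of P^1 under the 2-uple Veronese.
A general hyperplane in P^2 pulls back to a degree-2 form on P^1, which has 2 zeros,
so the curve meets a general hyperplane in 2 points. Degree = 2.

2


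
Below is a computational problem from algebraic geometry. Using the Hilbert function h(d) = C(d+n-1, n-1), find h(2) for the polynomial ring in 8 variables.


The Hilbert function for the polynomial ring in 8 variables is:
h(d) = C(d+n-1, n-1)
h(2) = C(2+8-1, 8-1) = C(9, 7)
= 9! / (7! * 2!)
= 36

36


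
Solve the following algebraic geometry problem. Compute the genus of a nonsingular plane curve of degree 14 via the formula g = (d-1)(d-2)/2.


Using the genus formula for smooth plane curves:
g = (d-1)(d-2)/2
g = (14-1)(14-2)/2
g = 13*12/2
g = 156/2 = 78

78


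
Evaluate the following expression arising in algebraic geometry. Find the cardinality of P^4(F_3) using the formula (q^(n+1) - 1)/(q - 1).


P^4(F_3) has (q^(n+1) - 1)/(q - 1) points.
= 3^4 + 3^3 + 3^2 + 3^1 + 3^0
= 81 + 27 + 9 + 3 + 1
= 121

121


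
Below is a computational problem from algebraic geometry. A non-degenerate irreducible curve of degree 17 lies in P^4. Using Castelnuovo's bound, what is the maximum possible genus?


Castelnuovo's bound: write d - 1 = m(r-1) + epsilon with 0 <= epsilon < r-1.
d - 1 = 17 - 1 = 16
r - 1 = 4 - 1 = 3
16 = 5*3 + 1, so m = 5, epsilon = 1
pi(d, r) = m(m-1)(r-1)/2 + m*epsilon
= 5*4*3/2 + 5*1
= 60/2 + 5
= 30 + 5 = 35

35


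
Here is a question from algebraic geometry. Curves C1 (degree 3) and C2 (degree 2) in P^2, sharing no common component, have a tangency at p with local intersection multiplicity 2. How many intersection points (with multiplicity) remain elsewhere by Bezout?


By Bezout's theorem, the total intersection number is d1 * d2.
Total = 3 * 2 = 6
Intersection multiplicity at p = 2
Remaining intersections = 6 - 2 = 4

4


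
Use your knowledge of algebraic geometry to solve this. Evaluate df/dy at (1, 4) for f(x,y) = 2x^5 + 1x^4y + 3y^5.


df/dy = 1*x^4 + 5*3*y^4
At (1,4): 1*1^4 + 5*3*4^4
= 1 + 3840
= 3841

3841


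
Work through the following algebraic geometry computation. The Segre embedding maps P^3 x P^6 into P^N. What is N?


The Segre embedding maps P^m x P^n into P^N via
all products of coordinates from each factor.
N = (m+1)(n+1) - 1
N = (3+1)(6+1) - 1
N = 4*7 - 1
N = 28 - 1 = 27

27


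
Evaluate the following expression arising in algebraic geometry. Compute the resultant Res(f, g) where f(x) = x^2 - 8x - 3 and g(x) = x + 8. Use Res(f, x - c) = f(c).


For Res(f, x - c), we evaluate f at x = c.
f(-8) = (-8)^2 - 8*(-8) - 3
= 64 + 64 - 3
= 128 - 3 = 125
Res(f, g) = 125

125


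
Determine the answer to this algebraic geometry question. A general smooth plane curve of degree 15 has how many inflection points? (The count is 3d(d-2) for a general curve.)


For a general smooth plane curve C of degree d, the inflection points are
the intersection of C with its Hessian curve, which has degree 3(d-2).
By Bezout, the total intersection number is d * 3(d-2) = 15 * 39 = 585.
For a general curve every flex is ordinary, so each contributes
multiplicity 1 to C·Hess(C), and the number of distinct inflection
points is 3d(d-2).
Inflection points = 3*15*(15-2) = 3*15*13 = 585

585


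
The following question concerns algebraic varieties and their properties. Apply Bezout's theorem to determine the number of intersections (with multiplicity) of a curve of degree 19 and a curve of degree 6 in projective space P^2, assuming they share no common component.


Bezout's theorem states the intersection count equals the product of degrees.
Intersection count = 19 * 6 = 114

114


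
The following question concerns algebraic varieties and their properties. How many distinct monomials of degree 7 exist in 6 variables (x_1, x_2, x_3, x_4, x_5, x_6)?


The number of degree-7 monomials in 6 variables is C(d+n-1, n-1).
= C(7+6-1, 6-1) = C(12, 5)
= 792

792


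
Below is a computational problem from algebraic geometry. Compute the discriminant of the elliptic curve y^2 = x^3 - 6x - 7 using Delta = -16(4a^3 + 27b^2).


Compute each component:
4a^3 = 4*(-6)^3 = 4*(-216) = -864
27b^2 = 27*(-7)^2 = 27*49 = 1323
4a^3 + 27b^2 = -864 + 1323 = 459
Delta = -16*459 = -7344

-7344


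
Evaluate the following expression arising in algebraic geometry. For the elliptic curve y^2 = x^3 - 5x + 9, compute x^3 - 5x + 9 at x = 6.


Compute x^3 - 5x + 9 at x = 6:
x^3 = 6^3 = 216
(-5)*x = (-5)*6 = -30
Sum: 216 - 30 + 9 = 195

195


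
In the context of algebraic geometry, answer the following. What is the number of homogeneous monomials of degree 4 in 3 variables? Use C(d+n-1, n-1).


The number of degree-4 monomials in 3 variables is C(d+n-1, n-1).
= C(4+3-1, 3-1) = C(6, 2)
= 15

15


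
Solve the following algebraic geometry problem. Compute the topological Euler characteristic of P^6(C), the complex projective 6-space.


The complex projective space P^6 has one cell in each even real dimension 0, 2, ..., 12.
The cohomology groups are H^{2k}(P^6) = Z for k = 0,...,6, and 0 otherwise.
Euler characteristic = sum of Betti numbers = 1 per even-dimensional cohomology group.
chi(P^6) = 6 + 1 = 7

7


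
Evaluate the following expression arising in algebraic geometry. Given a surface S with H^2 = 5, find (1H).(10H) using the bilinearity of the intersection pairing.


Using bilinearity of the intersection pairing on a surface S:
(aH).(bH) = ab * (H.H)
We have H^2 = 5.
D.E = (1H).(10H) = 1*10*5
= 10*5
= 50

50


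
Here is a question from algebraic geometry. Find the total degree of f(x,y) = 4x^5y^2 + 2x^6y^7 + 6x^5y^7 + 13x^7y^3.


Examine each term for its total degree (sum of exponents).
  Term '4x^5y^2' has total degree 5+2 = 7.
  Term '2x^6y^7' has total degree 6+7 = 13.
  Term '6x^5y^7' has total degree 5+7 = 12.
  Term '13x^7y^3' has total degree 7+3 = 10.
The maximum total degree among all terms is 13.

13


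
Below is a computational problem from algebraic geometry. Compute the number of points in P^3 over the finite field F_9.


P^3(F_9) has (q^(n+1) - 1)/(q - 1) points.
= 9^3 + 9^2 + 9^1 + 9^0
= 729 + 81 + 9 + 1
= 820

820


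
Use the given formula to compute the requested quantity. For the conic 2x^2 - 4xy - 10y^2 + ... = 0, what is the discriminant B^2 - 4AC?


The discriminant of a conic Ax^2 + Bxy + Cy^2 + ... = 0 is B^2 - 4AC.
B^2 = (-4)^2 = 16
4AC = 4*2*(-10) = -80
Discriminant = 16 + 80 = 96

96


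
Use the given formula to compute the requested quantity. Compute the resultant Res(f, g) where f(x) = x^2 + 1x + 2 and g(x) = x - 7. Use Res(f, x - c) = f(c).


For Res(f, x - c), we evaluate f at x = c.
f(7) = 7^2 + 1*7 + 2
= 49 + 7 + 2
= 56 + 2 = 58
Res(f, g) = 58

58


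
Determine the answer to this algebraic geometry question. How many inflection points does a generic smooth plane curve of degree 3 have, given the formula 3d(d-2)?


For a general smooth plane curve C of degree d, the inflection points are
the intersection of C with its Hessian curve, which has degree 3(d-2).
By Bezout, the total intersection number is d * 3(d-2) = 3 * 3 = 9.
For a general curve every flex is ordinary, so each contributes
multiplicity 1 to C·Hess(C), and the number of distinct inflection
points is 3d(d-2).
Inflection points = 3*3*(3-2) = 3*3*1 = 9

9


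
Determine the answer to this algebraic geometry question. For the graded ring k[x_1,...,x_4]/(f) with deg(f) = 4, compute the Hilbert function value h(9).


For R = k[x_1,...,x_n]/(f) with f homogeneous of degree e:
The Hilbert series is (1 - t^e)/(1 - t)^n.
So h(d) = C(d+n-1, n-1) - C(d-e+n-1, n-1) for d >= e.
With n=4, e=4, d=9:
C(9+4-1, 4-1) = C(12, 3) = 220
C(9-4+4-1, 4-1) = C(8, 3) = 56
h(9) = 220 - 56 = 164

164


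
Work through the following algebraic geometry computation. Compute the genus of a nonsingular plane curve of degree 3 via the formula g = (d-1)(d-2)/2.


Using the genus formula for smooth plane curves:
g = (d-1)(d-2)/2
g = (3-1)(3-2)/2
g = 2*1/2
g = 2/2 = 1

1


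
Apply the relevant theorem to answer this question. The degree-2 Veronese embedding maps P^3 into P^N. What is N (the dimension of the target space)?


The Veronese embedding v_d: P^n -> P^N maps each point to all
degree-d monomials in n+1 homogeneous coordinates.
N = C(n+d, d) - 1
N = C(3+2, 2) - 1
N = C(5, 2) - 1
C(5, 2) = 10
N = 10 - 1 = 9

9


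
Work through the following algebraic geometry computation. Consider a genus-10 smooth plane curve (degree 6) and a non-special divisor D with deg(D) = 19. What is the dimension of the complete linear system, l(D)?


First, compute the genus of a smooth plane curve of degree 6:
g = (d-1)(d-2)/2 = (6-1)(6-2)/2 = 10
For a non-special divisor D (i.e., h^1(D) = 0), Riemann-Roch gives:
l(D) = deg(D) - g + 1
Since deg(D) = 19 >= 2g - 1 = 19, D is non-special.
l(D) = 19 - 10 + 1 = 10

10


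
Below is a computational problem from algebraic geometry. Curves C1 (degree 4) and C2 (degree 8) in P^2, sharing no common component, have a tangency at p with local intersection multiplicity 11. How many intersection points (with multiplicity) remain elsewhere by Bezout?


By Bezout's theorem, the total intersection number is d1 * d2.
Total = 4 * 8 = 32
Intersection multiplicity at p = 11
Remaining intersections = 32 - 11 = 21

21


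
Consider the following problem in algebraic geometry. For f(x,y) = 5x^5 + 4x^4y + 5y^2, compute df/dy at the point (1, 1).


df/dy = 4*x^4 + 2*5*y^1
At (1,1): 4*1^4 + 2*5*1^1
= 4 + 10
= 14

14


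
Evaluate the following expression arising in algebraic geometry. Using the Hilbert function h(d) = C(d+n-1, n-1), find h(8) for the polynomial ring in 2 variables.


The Hilbert function for the polynomial ring in 2 variables is:
h(d) = C(d+n-1, n-1)
h(8) = C(8+2-1, 2-1) = C(9, 1)
= 9! / (1! * 8!)
= 9

9


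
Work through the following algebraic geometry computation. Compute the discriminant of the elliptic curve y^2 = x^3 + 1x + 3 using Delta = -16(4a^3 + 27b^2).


Compute each component:
4a^3 = 4*1^3 = 4*1 = 4
27b^2 = 27*3^2 = 27*9 = 243
4a^3 + 27b^2 = 4 + 243 = 247
Delta = -16*247 = -3952

-3952


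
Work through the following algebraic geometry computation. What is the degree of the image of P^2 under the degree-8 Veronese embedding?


The Veronese variety v_8(P^2) has degree d^r.
d^r = 8^2 = 64

64


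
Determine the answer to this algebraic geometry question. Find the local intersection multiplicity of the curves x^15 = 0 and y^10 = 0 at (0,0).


The intersection multiplicity of V(x^a) and V(y^b) at the origin is:
I(O; V(x^15), V(y^10)) = dim_k(k[x,y]/(x^15, y^10))
A basis for k[x,y]/(x^15, y^10) is the set of monomials x^i * y^j
where 0 <= i < 15 and 0 <= j < 10.
The number of such monomials is 15 * 10 = 150

150


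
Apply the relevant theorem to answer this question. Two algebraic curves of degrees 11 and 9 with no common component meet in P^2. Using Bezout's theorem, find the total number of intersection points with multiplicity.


Bezout's theorem states the intersection count equals the product of degrees.
Intersection count = 11 * 9 = 99

99


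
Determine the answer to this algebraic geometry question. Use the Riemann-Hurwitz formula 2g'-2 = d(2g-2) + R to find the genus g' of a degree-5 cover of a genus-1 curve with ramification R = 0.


Riemann-Hurwitz formula: 2g' - 2 = d(2g - 2) + R
Given: d = 5, g = 1, R = 0
2g' - 2 = 5*(2*1 - 2) + 0
2g' - 2 = 5*0 + 0
2g' - 2 = 0 + 0 = 0
2g' = 2
g' = 1

1


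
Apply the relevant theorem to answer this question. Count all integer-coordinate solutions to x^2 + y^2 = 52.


Systematically check integer values of x where x^2 <= 52.
For each valid x, check if 52 - x^2 is a perfect square.
x=4: 52 - 16 = 36, sqrt = 6 (valid)
x=6: 52 - 36 = 16, sqrt = 4 (valid)
Total integer solutions found: 8

8


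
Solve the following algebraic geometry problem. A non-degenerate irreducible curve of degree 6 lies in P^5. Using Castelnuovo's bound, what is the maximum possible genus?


Castelnuovo's bound: write d - 1 = m(r-1) + epsilon with 0 <= epsilon < r-1.
d - 1 = 6 - 1 = 5
r - 1 = 5 - 1 = 4
5 = 1*4 + 1, so m = 1, epsilon = 1
pi(d, r) = m(m-1)(r-1)/2 + m*epsilon
= 1*0*4/2 + 1*1
= 0/2 + 1
= 0 + 1 = 1

1


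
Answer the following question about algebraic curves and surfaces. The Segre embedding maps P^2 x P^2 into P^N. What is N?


The Segre embedding maps P^m x P^n into P^N via
all products of coordinates from each factor.
N = (m+1)(n+1) - 1
N = (2+1)(2+1) - 1
N = 3*3 - 1
N = 9 - 1 = 8

8


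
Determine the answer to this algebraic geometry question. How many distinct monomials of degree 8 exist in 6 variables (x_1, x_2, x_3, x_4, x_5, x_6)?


The number of degree-8 monomials in 6 variables is C(d+n-1, n-1).
= C(8+6-1, 6-1) = C(13, 5)
= 1287

1287


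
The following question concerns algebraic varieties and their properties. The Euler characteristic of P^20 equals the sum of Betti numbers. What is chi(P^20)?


The complex projective space P^20 has one cell in each even real dimension 0, 2, ..., 40.
The cohomology groups are H^{2k}(P^20) = Z for k = 0,...,20, and 0 otherwise.
Euler characteristic = sum of Betti numbers = 1 per even-dimensional cohomology group.
chi(P^20) = 20 + 1 = 21

21


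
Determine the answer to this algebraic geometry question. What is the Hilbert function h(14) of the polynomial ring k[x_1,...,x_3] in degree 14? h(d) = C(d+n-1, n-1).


The Hilbert function for the polynomial ring in 3 variables is:
h(d) = C(d+n-1, n-1)
h(14) = C(14+3-1, 3-1) = C(16, 2)
= 16! / (2! * 14!)
= 120

120
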